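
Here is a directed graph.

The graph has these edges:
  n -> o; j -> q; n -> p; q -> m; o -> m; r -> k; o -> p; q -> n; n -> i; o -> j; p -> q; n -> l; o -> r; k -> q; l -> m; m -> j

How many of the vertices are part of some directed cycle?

A vertex is on a directed cycle iff it belongs to a strongly connected component of size ≥ 2 (or has a self-loop).
The vertices on cycles are {j, k, l, m, n, o, p, q, r} — 9 in total.

9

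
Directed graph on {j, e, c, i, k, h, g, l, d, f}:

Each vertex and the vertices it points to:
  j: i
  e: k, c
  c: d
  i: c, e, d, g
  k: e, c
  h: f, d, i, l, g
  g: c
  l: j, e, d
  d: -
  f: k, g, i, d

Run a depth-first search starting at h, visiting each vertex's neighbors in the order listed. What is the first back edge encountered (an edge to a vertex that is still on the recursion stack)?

e→k

DFS from h (visiting each vertex's neighbors in the order listed); mark gray on enter, black on exit:
h gray
  f gray
    k gray
      e gray
        e→k: k is gray → back edge
First back edge: e → k.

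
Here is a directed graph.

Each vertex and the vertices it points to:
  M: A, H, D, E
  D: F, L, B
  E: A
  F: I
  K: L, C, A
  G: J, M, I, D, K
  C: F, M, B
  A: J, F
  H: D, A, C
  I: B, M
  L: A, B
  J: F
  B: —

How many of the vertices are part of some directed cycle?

A vertex is on a directed cycle iff it belongs to a strongly connected component of size ≥ 2 (or has a self-loop).
The vertices on cycles are {A, C, D, E, F, H, I, J, L, M} — 10 in total.

10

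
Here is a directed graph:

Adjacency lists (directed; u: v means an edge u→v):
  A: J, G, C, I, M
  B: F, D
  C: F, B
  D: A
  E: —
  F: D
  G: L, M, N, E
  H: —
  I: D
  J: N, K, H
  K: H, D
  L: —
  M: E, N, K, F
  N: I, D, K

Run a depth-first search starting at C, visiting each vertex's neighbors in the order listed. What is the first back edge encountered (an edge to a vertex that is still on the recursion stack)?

DFS from C (visiting each vertex's neighbors in the order listed); mark gray on enter, black on exit:
C gray
  F gray
    D gray
      A gray
        J gray
          N gray
            I gray
              I→D: D is gray → back edge
First back edge: I → D.

I→D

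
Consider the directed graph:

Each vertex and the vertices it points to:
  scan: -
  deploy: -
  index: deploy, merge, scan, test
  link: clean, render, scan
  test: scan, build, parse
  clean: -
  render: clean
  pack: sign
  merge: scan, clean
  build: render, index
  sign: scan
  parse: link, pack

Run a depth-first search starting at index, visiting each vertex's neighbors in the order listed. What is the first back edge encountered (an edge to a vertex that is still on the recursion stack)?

build->index

DFS from index (visiting each vertex's neighbors in the order listed); mark gray on enter, black on exit:
index gray
  deploy gray
  deploy black
  merge gray
    scan gray
    scan black
    clean gray
    clean black
  merge black
  index→scan: scan black — skip
  test gray
    test→scan: scan black — skip
    build gray
      render gray
        render→clean: clean black — skip
      render black
      build→index: index is gray → back edge
First back edge: build → index.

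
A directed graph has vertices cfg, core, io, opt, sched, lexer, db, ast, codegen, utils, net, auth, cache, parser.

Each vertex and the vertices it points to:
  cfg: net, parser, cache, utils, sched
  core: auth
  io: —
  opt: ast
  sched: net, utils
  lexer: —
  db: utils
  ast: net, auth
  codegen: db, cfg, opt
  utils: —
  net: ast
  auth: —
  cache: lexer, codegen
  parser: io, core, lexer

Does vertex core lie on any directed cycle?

No

core lies on a cycle iff there is a path from core back to itself.
Exploring from core, it never reaches itself; equivalently, its strongly connected component is a singleton.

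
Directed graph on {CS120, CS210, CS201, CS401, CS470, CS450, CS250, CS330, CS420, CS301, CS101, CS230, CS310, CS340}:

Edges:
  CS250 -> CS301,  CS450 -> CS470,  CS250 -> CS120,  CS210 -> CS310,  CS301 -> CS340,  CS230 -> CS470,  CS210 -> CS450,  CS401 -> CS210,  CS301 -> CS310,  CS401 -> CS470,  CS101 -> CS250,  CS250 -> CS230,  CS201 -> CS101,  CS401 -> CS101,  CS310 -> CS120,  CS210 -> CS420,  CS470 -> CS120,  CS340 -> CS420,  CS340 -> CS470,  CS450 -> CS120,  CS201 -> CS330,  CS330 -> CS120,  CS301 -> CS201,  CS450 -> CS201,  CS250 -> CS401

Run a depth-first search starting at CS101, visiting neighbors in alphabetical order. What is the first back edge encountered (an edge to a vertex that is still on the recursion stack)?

CS201→CS101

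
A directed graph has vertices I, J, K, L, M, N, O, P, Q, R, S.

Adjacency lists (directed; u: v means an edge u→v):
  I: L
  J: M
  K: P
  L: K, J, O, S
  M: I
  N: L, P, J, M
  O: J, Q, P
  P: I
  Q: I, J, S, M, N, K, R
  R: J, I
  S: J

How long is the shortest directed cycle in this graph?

For each vertex v, BFS finds the shortest path from v back to v.
The shortest such closed walk is L → K → P → I → L, length 4.

4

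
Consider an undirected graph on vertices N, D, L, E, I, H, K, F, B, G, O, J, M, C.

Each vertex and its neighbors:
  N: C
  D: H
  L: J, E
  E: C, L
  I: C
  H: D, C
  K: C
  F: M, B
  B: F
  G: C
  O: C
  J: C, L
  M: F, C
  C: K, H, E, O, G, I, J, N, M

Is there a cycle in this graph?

DFS, tracking each vertex's parent; an edge to a visited non-parent vertex closes a cycle.
Start from O:
visit O (parent –)
  visit C (parent O)
    visit K (parent C)
      K–C: parent, skip
    visit H (parent C)
      visit D (parent H)
        D–H: parent, skip
      H–C: parent, skip
    visit E (parent C)
      E–C: parent, skip
      visit L (parent E)
        visit J (parent L)
          J–C: C visited and ≠ parent → cycle
Cycle: C – E – L – J – C.

Yes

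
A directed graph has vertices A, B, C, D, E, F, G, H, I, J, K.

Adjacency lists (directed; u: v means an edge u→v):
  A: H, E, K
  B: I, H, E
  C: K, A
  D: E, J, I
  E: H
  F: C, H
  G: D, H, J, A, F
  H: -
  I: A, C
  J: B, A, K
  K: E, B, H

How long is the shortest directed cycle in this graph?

4

For each vertex v, BFS finds the shortest path from v back to v.
The shortest such closed walk is C → K → B → I → C, length 4.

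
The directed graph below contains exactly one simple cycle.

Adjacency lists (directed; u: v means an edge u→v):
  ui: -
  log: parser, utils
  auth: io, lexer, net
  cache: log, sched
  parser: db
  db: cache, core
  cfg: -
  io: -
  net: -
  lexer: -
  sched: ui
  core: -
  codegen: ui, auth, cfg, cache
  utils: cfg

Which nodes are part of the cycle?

DFS with gray/black marking from cache:
cache gray
  log gray
    parser gray
      db gray
        db→cache: cache is gray → back edge
Back edge closes the cycle cache → log → parser → db → cache; its vertices are {db, log, cache, parser}.

db, log, cache, parser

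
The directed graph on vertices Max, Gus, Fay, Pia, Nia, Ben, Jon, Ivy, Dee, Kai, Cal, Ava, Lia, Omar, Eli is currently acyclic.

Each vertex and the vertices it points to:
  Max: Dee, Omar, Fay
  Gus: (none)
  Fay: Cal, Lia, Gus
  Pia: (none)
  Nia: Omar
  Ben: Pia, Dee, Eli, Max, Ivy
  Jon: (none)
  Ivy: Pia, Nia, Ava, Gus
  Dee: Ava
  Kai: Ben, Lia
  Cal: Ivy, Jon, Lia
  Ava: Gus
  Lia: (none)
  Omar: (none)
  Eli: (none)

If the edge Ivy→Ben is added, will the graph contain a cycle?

Yes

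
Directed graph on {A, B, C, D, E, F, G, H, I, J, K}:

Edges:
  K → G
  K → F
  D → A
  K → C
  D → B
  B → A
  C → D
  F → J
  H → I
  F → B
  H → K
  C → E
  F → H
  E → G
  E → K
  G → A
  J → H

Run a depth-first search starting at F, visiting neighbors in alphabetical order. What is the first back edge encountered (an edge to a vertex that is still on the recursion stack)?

E→K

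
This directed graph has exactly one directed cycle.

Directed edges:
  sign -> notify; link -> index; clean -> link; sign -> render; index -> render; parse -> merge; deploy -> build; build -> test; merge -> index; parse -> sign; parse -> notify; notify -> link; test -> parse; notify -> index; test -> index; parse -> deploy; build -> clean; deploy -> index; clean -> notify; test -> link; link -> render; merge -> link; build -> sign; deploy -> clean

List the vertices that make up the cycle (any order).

test, build, parse, deploy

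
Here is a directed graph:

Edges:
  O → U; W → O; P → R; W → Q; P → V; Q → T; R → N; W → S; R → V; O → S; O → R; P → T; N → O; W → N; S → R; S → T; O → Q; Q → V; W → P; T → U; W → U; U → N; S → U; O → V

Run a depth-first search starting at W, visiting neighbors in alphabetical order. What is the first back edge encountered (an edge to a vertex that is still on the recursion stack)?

DFS from W (visiting neighbors in alphabetical order); mark gray on enter, black on exit:
W gray
  N gray
    O gray
      Q gray
        T gray
          U gray
            U→N: N is gray → back edge
First back edge: U → N.

U→N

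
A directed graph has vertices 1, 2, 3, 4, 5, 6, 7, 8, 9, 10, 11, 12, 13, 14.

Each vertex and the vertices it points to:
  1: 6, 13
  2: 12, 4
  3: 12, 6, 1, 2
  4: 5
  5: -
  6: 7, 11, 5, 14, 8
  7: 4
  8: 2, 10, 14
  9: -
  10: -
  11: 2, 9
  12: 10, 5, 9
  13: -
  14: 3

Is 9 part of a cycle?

No

9 lies on a cycle iff there is a path from 9 back to itself.
Exploring from 9, it never reaches itself; equivalently, its strongly connected component is a singleton.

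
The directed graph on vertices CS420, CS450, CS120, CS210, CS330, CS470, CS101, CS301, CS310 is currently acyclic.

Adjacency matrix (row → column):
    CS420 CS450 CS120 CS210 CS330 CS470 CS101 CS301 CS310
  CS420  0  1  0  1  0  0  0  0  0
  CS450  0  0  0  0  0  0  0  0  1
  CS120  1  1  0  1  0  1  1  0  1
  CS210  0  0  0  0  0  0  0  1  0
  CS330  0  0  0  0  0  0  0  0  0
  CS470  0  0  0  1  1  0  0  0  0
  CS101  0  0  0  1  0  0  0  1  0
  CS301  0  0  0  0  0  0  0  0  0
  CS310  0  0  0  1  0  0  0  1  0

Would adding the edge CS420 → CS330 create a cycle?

Adding CS420→CS330 creates a cycle iff CS330 can already reach CS420.
Explore from CS330: no path reaches CS420. The graph stays acyclic.

No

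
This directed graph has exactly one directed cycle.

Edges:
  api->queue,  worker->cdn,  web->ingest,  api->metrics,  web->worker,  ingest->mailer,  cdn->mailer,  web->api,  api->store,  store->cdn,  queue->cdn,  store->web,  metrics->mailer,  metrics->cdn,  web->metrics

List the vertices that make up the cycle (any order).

api, web, store

DFS with gray/black marking from web:
web gray
  metrics gray
    cdn gray
      mailer gray
      mailer black
    cdn black
    metrics→mailer: mailer black — skip
  metrics black
  worker gray
    worker→cdn: cdn black — skip
  worker black
  api gray
    api→metrics: metrics black — skip
    store gray
      store→cdn: cdn black — skip
      store→web: web is gray → back edge
Back edge closes the cycle web → api → store → web; its vertices are {api, web, store}.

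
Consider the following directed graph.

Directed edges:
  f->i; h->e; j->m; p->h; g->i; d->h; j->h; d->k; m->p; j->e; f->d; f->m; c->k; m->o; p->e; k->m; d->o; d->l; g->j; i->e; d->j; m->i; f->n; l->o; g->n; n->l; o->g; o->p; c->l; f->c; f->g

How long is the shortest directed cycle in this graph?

For each vertex v, BFS finds the shortest path from v back to v.
The shortest such closed walk is o → g → n → l → o, length 4.

4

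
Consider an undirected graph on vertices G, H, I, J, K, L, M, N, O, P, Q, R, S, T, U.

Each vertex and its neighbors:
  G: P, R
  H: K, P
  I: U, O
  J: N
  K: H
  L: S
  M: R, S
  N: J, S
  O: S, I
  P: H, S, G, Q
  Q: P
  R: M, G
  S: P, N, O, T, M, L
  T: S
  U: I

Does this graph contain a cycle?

Yes

DFS, tracking each vertex's parent; an edge to a visited non-parent vertex closes a cycle.
Start from G:
visit G (parent –)
  visit P (parent G)
    visit H (parent P)
      visit K (parent H)
        K–H: parent, skip
      H–P: parent, skip
    visit S (parent P)
      S–P: parent, skip
      visit N (parent S)
        visit J (parent N)
          J–N: parent, skip
        N–S: parent, skip
      visit O (parent S)
        O–S: parent, skip
        visit I (parent O)
          visit U (parent I)
            U–I: parent, skip
          I–O: parent, skip
      visit T (parent S)
        T–S: parent, skip
      visit M (parent S)
        visit R (parent M)
          R–M: parent, skip
          R–G: G visited and ≠ parent → cycle
Cycle: G – P – S – M – R – G.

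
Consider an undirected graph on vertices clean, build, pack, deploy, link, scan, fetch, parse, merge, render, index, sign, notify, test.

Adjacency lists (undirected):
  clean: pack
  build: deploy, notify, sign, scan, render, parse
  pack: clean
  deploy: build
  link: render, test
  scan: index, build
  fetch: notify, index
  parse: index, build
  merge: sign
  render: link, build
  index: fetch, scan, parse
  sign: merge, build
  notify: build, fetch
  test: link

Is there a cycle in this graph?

DFS, tracking each vertex's parent; an edge to a visited non-parent vertex closes a cycle.
Start from merge:
visit merge (parent –)
  visit sign (parent merge)
    sign–merge: parent, skip
    visit build (parent sign)
      visit deploy (parent build)
        deploy–build: parent, skip
      visit notify (parent build)
        notify–build: parent, skip
        visit fetch (parent notify)
          fetch–notify: parent, skip
          visit index (parent fetch)
            index–fetch: parent, skip
            visit scan (parent index)
              scan–index: parent, skip
              scan–build: build visited and ≠ parent → cycle
Cycle: build – notify – fetch – index – scan – build.

Yes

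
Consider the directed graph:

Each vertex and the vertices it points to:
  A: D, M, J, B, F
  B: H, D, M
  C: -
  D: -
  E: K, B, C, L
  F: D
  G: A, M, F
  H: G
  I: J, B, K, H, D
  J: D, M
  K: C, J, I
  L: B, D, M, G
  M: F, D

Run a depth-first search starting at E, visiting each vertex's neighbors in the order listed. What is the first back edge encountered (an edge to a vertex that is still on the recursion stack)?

DFS from E (visiting each vertex's neighbors in the order listed); mark gray on enter, black on exit:
E gray
  K gray
    C gray
    C black
    J gray
      D gray
      D black
      M gray
        F gray
          F→D: D black — skip
        F black
        M→D: D black — skip
      M black
    J black
    I gray
      I→J: J black — skip
      B gray
        H gray
          G gray
            A gray
              A→D: D black — skip
              A→M: M black — skip
              A→J: J black — skip
              A→B: B is gray → back edge
First back edge: A → B.

A→B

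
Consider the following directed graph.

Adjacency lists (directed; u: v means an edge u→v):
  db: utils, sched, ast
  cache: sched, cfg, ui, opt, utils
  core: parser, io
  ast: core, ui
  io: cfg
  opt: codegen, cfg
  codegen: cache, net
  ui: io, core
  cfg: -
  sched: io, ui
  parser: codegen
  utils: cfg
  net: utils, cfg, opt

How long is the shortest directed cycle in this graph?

3

For each vertex v, BFS finds the shortest path from v back to v.
The shortest such closed walk is codegen → net → opt → codegen, length 3.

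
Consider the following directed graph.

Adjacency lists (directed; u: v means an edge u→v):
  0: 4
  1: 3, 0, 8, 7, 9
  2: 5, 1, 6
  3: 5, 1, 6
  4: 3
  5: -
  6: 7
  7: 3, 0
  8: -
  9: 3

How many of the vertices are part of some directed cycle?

A vertex is on a directed cycle iff it belongs to a strongly connected component of size ≥ 2 (or has a self-loop).
The vertices on cycles are {0, 1, 3, 4, 6, 7, 9} — 7 in total.

7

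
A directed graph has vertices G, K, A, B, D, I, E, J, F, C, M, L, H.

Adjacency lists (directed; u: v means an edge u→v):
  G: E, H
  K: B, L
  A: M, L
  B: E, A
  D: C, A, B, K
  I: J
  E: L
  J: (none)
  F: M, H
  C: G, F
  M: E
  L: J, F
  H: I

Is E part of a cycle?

Yes

E is on a cycle iff E can reach itself via ≥1 edge.
E → L → F → M → E — yes.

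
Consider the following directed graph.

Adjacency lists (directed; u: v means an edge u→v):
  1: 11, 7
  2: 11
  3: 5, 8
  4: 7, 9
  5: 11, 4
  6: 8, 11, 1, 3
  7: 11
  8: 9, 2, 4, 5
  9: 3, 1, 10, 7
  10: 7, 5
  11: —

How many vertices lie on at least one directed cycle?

6

A vertex is on a directed cycle iff it belongs to a strongly connected component of size ≥ 2 (or has a self-loop).
The vertices on cycles are {3, 4, 5, 8, 9, 10} — 6 in total.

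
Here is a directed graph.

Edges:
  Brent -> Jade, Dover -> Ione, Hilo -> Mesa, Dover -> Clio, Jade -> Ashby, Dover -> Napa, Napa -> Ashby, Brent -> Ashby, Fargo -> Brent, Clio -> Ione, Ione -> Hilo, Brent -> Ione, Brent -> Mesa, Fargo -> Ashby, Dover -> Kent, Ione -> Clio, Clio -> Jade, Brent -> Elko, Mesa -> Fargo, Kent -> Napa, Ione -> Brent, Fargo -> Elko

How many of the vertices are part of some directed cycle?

A vertex is on a directed cycle iff it belongs to a strongly connected component of size ≥ 2 (or has a self-loop).
The vertices on cycles are {Clio, Hilo, Ione, Mesa, Brent, Fargo} — 6 in total.

6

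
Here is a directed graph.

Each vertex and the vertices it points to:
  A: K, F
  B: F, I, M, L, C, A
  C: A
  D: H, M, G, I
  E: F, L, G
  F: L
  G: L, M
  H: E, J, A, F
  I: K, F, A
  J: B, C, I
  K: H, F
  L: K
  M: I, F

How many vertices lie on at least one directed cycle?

A vertex is on a directed cycle iff it belongs to a strongly connected component of size ≥ 2 (or has a self-loop).
The vertices on cycles are {A, B, C, E, F, G, H, I, J, K, L, M} — 12 in total.

12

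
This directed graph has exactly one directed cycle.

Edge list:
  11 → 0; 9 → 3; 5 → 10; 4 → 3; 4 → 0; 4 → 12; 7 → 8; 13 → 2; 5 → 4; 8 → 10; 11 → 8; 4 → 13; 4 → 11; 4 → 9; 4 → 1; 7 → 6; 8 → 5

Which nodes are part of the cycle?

4, 5, 8, 11

DFS with gray/black marking from 8:
8 gray
  5 gray
    4 gray
      13 gray
        2 gray
        2 black
      13 black
      12 gray
      12 black
      11 gray
        11→8: 8 is gray → back edge
Back edge closes the cycle 8 → 5 → 4 → 11 → 8; its vertices are {4, 5, 8, 11}.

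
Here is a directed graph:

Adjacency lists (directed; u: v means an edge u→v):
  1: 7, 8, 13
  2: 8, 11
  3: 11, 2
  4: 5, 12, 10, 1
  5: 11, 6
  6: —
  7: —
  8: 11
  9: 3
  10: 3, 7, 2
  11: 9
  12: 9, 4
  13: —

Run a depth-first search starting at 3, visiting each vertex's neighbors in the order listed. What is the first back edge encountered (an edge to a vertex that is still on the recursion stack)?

9→3

DFS from 3 (visiting each vertex's neighbors in the order listed); mark gray on enter, black on exit:
3 gray
  11 gray
    9 gray
      9→3: 3 is gray → back edge
First back edge: 9 → 3.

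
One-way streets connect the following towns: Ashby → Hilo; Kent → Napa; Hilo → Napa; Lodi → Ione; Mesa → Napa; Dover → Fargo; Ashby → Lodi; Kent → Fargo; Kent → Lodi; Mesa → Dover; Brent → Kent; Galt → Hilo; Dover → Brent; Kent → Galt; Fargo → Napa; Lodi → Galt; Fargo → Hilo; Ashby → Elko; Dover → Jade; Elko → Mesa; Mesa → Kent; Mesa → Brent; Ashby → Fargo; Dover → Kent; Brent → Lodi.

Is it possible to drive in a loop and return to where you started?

DFS with white/gray/black marking, starting from Mesa:
Mesa gray
  Dover gray
    Kent gray
      Fargo gray
        Napa gray
        Napa black
        Hilo gray
          Hilo→Napa: Napa black — skip
        Hilo black
      Fargo black
      Lodi gray
        Ione gray
        Ione black
        Galt gray
          Galt→Hilo: Hilo black — skip
        Galt black
      Lodi black
      Kent→Galt: Galt black — skip
      Kent→Napa: Napa black — skip
    Kent black
    Dover→Fargo: Fargo black — skip
    Brent gray
      Brent→Lodi: Lodi black — skip
      Brent→Kent: Kent black — skip
    Brent black
    Jade gray
    Jade black
  Dover black
  Mesa→Napa: Napa black — skip
  Mesa→Kent: Kent black — skip
  Mesa→Brent: Brent black — skip
Mesa black
Ashby gray
  Elko gray
    Elko→Mesa: Mesa black — skip
  Elko black
  Ashby→Hilo: Hilo black — skip
  Ashby→Fargo: Fargo black — skip
  Ashby→Lodi: Lodi black — skip
Ashby black
Every edge goes to a white or black vertex — no back edge, so the graph is acyclic.

No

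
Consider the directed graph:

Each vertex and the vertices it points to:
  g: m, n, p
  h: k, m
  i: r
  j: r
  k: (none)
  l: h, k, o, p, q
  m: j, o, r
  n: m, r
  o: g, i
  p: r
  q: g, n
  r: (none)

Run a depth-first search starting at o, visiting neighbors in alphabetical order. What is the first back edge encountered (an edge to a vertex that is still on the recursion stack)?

DFS from o (visiting neighbors in alphabetical order); mark gray on enter, black on exit:
o gray
  g gray
    m gray
      j gray
        r gray
        r black
      j black
      m→o: o is gray → back edge
First back edge: m → o.

m->o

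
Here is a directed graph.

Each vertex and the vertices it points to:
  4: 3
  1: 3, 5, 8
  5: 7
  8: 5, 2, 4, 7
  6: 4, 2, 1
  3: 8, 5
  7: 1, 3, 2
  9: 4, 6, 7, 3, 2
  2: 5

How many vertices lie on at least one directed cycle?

A vertex is on a directed cycle iff it belongs to a strongly connected component of size ≥ 2 (or has a self-loop).
The vertices on cycles are {1, 2, 3, 4, 5, 7, 8} — 7 in total.

7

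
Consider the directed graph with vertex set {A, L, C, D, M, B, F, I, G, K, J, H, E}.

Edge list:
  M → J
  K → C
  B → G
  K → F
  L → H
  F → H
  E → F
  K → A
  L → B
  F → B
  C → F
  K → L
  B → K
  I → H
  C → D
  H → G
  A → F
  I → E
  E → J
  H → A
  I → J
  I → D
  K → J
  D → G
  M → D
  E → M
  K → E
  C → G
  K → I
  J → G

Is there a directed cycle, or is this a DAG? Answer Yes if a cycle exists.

DFS with white/gray/black marking, starting from F:
F gray
  H gray
    G gray
    G black
    A gray
      A→F: F is gray → back edge
Back edge found, so a cycle exists: F → H → A → F.

Yes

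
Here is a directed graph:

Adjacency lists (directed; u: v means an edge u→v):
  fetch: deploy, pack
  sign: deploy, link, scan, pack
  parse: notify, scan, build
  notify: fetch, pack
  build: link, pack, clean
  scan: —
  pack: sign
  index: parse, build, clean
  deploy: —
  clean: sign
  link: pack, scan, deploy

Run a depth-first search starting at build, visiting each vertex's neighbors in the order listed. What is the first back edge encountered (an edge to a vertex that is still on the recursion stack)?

DFS from build (visiting each vertex's neighbors in the order listed); mark gray on enter, black on exit:
build gray
  link gray
    pack gray
      sign gray
        deploy gray
        deploy black
        sign→link: link is gray → back edge
First back edge: sign → link.

sign→link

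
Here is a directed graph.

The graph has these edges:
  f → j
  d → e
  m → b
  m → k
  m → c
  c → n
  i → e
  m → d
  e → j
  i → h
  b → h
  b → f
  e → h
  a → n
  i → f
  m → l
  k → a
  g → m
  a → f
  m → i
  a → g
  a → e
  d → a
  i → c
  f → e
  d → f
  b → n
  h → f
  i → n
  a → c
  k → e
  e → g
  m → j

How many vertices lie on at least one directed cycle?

10

A vertex is on a directed cycle iff it belongs to a strongly connected component of size ≥ 2 (or has a self-loop).
The vertices on cycles are {a, b, d, e, f, g, h, i, k, m} — 10 in total.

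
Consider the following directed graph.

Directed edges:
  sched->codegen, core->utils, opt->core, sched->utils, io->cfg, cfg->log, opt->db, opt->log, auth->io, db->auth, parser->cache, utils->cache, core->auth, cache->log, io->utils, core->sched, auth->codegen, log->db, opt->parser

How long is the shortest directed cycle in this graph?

5

For each vertex v, BFS finds the shortest path from v back to v.
The shortest such closed walk is db → auth → io → cfg → log → db, length 5.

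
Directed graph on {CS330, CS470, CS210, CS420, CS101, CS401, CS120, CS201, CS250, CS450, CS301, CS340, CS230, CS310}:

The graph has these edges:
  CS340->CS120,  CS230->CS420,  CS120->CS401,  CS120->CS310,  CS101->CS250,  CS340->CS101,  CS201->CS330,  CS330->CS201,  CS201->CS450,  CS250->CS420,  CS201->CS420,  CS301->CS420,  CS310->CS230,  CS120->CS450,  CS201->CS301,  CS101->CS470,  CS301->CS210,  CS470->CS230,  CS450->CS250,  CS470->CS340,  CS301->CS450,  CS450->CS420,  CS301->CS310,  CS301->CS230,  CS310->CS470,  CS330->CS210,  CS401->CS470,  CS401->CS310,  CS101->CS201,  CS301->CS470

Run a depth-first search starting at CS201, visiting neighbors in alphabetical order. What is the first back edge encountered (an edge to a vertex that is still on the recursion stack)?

DFS from CS201 (visiting neighbors in alphabetical order); mark gray on enter, black on exit:
CS201 gray
  CS301 gray
    CS210 gray
    CS210 black
    CS230 gray
      CS420 gray
      CS420 black
    CS230 black
    CS310 gray
      CS310→CS230: CS230 black — skip
      CS470 gray
        CS470→CS230: CS230 black — skip
        CS340 gray
          CS101 gray
            CS101→CS201: CS201 is gray → back edge
First back edge: CS101 → CS201.

CS101->CS201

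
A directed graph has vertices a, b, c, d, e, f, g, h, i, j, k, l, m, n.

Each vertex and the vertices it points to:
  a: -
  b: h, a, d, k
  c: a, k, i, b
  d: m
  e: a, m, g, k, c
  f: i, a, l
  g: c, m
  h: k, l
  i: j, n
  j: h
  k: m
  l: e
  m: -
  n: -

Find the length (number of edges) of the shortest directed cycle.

For each vertex v, BFS finds the shortest path from v back to v.
The shortest such closed walk is l → e → c → b → h → l, length 5.

5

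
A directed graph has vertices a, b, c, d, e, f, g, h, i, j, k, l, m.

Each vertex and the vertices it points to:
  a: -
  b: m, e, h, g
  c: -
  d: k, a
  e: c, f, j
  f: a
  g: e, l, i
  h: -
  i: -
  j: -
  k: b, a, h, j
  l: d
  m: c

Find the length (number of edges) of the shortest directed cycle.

5

For each vertex v, BFS finds the shortest path from v back to v.
The shortest such closed walk is k → b → g → l → d → k, length 5.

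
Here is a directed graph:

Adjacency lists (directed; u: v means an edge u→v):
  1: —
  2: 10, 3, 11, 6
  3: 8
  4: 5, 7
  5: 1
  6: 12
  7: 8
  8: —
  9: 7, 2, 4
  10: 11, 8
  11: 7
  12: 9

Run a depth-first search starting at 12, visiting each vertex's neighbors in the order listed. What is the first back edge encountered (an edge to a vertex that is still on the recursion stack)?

DFS from 12 (visiting each vertex's neighbors in the order listed); mark gray on enter, black on exit:
12 gray
  9 gray
    7 gray
      8 gray
      8 black
    7 black
    2 gray
      10 gray
        11 gray
          11→7: 7 black — skip
        11 black
        10→8: 8 black — skip
      10 black
      3 gray
        3→8: 8 black — skip
      3 black
      2→11: 11 black — skip
      6 gray
        6→12: 12 is gray → back edge
First back edge: 6 → 12.

6→12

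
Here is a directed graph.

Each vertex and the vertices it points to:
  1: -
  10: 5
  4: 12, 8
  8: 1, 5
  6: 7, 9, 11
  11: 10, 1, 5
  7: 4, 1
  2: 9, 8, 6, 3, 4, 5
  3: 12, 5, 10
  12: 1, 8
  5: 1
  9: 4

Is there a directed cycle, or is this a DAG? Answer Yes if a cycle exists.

No

DFS with white/gray/black marking, starting from 8:
8 gray
  1 gray
  1 black
  5 gray
    5→1: 1 black — skip
  5 black
8 black
10 gray
  10→5: 5 black — skip
10 black
4 gray
  12 gray
    12→1: 1 black — skip
    12→8: 8 black — skip
  12 black
  4→8: 8 black — skip
4 black
6 gray
  7 gray
    7→4: 4 black — skip
    7→1: 1 black — skip
  7 black
  9 gray
    9→4: 4 black — skip
  9 black
  11 gray
    11→10: 10 black — skip
    11→1: 1 black — skip
    11→5: 5 black — skip
  11 black
6 black
2 gray
  2→9: 9 black — skip
  2→8: 8 black — skip
  2→6: 6 black — skip
  3 gray
    3→12: 12 black — skip
    3→5: 5 black — skip
    3→10: 10 black — skip
  3 black
  2→4: 4 black — skip
  2→5: 5 black — skip
2 black
Every edge goes to a white or black vertex — no back edge, so the graph is acyclic.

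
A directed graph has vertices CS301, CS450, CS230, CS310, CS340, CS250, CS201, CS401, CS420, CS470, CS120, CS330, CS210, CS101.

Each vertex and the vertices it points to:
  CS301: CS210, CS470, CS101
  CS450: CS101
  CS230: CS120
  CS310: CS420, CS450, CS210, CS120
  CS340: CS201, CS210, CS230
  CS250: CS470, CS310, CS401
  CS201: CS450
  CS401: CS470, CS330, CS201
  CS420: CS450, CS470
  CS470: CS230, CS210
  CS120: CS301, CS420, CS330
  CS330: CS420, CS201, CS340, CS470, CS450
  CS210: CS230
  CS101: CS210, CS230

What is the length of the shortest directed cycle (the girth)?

4

For each vertex v, BFS finds the shortest path from v back to v.
The shortest such closed walk is CS120 → CS420 → CS470 → CS230 → CS120, length 4.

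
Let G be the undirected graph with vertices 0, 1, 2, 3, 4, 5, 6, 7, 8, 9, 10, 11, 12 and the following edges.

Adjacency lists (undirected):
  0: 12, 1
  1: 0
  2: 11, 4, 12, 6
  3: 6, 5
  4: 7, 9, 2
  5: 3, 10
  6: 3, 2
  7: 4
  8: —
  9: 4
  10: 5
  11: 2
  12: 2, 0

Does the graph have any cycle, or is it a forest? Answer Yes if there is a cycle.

DFS, tracking each vertex's parent; an edge to a visited non-parent vertex closes a cycle.
Start from 10:
visit 10 (parent –)
  visit 5 (parent 10)
    visit 3 (parent 5)
      visit 6 (parent 3)
        6–3: parent, skip
        visit 2 (parent 6)
          visit 11 (parent 2)
            11–2: parent, skip
          visit 4 (parent 2)
            visit 7 (parent 4)
              7–4: parent, skip
            visit 9 (parent 4)
              9–4: parent, skip
            4–2: parent, skip
          visit 12 (parent 2)
            12–2: parent, skip
            visit 0 (parent 12)
              0–12: parent, skip
              visit 1 (parent 0)
                1–0: parent, skip
          2–6: parent, skip
      3–5: parent, skip
    5–10: parent, skip
visit 8 (parent –)
No non-parent visited neighbor found — the graph is a forest.

No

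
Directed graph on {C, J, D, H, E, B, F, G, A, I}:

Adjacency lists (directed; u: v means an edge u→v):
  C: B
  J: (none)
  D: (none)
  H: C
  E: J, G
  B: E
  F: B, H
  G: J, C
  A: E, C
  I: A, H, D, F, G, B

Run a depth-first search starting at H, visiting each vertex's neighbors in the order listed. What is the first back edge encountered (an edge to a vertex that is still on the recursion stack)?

G→C

DFS from H (visiting each vertex's neighbors in the order listed); mark gray on enter, black on exit:
H gray
  C gray
    B gray
      E gray
        J gray
        J black
        G gray
          G→J: J black — skip
          G→C: C is gray → back edge
First back edge: G → C.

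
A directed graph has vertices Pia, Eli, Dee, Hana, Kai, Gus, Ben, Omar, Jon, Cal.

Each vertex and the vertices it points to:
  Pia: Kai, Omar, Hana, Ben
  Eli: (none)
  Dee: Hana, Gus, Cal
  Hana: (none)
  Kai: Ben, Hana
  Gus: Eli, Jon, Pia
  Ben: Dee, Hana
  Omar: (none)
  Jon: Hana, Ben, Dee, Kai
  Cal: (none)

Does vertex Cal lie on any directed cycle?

No

Cal lies on a cycle iff there is a path from Cal back to itself.
Exploring from Cal, it never reaches itself; equivalently, its strongly connected component is a singleton.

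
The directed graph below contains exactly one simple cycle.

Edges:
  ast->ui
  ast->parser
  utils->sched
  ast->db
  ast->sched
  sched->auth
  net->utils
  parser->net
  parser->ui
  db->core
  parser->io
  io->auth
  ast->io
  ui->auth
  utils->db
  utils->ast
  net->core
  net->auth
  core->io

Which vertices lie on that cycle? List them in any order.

ast, net, utils, parser

DFS with gray/black marking from utils:
utils gray
  db gray
    core gray
      io gray
        auth gray
        auth black
      io black
    core black
  db black
  sched gray
    sched→auth: auth black — skip
  sched black
  ast gray
    parser gray
      net gray
        net→utils: utils is gray → back edge
Back edge closes the cycle utils → ast → parser → net → utils; its vertices are {ast, net, utils, parser}.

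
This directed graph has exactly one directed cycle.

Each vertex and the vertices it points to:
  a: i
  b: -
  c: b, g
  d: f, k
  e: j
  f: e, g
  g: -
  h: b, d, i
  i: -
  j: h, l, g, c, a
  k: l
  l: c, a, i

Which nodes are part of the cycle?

d, e, f, h, j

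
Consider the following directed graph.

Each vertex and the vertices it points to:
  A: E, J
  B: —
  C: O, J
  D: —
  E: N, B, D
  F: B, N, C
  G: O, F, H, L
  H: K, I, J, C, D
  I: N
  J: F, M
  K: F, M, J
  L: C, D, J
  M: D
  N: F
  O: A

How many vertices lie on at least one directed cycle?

7

A vertex is on a directed cycle iff it belongs to a strongly connected component of size ≥ 2 (or has a self-loop).
The vertices on cycles are {A, C, E, F, J, N, O} — 7 in total.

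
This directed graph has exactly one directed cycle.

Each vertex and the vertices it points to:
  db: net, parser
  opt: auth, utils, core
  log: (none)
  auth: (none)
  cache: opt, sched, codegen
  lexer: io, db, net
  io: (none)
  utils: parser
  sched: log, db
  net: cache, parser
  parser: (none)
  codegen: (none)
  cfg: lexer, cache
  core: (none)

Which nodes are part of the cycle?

db, net, cache, sched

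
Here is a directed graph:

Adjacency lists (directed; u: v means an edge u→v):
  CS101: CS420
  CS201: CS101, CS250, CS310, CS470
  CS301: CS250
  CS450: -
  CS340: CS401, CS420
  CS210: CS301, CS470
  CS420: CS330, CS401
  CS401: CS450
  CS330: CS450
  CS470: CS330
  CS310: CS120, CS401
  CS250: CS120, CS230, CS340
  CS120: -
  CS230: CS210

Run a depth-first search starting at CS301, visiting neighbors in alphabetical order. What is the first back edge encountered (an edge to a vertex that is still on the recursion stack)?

CS210→CS301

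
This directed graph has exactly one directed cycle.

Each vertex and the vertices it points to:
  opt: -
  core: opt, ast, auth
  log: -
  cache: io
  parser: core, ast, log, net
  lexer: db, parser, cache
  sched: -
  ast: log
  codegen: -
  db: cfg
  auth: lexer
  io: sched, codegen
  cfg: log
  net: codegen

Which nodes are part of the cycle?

DFS with gray/black marking from lexer:
lexer gray
  db gray
    cfg gray
      log gray
      log black
    cfg black
  db black
  parser gray
    core gray
      opt gray
      opt black
      ast gray
        ast→log: log black — skip
      ast black
      auth gray
        auth→lexer: lexer is gray → back edge
Back edge closes the cycle lexer → parser → core → auth → lexer; its vertices are {auth, core, lexer, parser}.

auth, core, lexer, parser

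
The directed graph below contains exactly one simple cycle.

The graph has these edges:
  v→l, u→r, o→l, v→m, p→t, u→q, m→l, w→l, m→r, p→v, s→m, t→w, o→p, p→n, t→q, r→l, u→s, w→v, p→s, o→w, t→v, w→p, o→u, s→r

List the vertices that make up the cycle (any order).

DFS with gray/black marking from p:
p gray
  v gray
    m gray
      l gray
      l black
      r gray
        r→l: l black — skip
      r black
    m black
    v→l: l black — skip
  v black
  n gray
  n black
  s gray
    s→r: r black — skip
    s→m: m black — skip
  s black
  t gray
    w gray
      w→v: v black — skip
      w→p: p is gray → back edge
Back edge closes the cycle p → t → w → p; its vertices are {p, t, w}.

p, t, w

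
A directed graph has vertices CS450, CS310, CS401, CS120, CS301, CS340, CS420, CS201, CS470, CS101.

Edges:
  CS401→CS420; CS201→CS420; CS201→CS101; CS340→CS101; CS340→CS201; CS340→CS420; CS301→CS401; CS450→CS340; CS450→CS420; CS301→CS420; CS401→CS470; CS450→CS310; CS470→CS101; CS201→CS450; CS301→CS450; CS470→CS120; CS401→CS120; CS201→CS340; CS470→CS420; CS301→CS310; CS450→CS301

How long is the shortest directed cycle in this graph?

For each vertex v, BFS finds the shortest path from v back to v.
The shortest such closed walk is CS450 → CS301 → CS450, length 2.

2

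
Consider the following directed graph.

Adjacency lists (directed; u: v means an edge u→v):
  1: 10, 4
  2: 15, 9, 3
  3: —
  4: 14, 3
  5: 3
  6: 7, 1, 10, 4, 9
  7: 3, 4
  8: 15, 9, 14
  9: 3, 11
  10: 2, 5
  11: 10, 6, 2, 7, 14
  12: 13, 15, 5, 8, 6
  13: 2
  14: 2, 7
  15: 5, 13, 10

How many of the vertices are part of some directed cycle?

11

A vertex is on a directed cycle iff it belongs to a strongly connected component of size ≥ 2 (or has a self-loop).
The vertices on cycles are {1, 2, 4, 6, 7, 9, 10, 11, 13, 14, 15} — 11 in total.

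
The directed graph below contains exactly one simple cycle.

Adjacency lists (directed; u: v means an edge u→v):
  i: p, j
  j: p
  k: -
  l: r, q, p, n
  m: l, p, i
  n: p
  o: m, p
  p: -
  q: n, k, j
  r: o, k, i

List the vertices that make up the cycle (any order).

l, m, o, r

DFS with gray/black marking from l:
l gray
  r gray
    o gray
      m gray
        m→l: l is gray → back edge
Back edge closes the cycle l → r → o → m → l; its vertices are {l, m, o, r}.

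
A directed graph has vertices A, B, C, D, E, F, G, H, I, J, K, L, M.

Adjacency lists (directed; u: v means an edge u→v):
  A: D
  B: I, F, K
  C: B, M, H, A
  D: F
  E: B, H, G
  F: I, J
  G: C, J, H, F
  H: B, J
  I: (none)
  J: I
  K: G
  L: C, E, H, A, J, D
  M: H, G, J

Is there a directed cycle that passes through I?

No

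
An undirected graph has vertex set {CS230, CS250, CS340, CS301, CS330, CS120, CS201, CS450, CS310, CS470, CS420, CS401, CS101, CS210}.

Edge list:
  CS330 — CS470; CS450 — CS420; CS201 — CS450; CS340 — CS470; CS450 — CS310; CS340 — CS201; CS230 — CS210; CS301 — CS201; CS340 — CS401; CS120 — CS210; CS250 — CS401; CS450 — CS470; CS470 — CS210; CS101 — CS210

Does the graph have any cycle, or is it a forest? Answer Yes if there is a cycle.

DFS, tracking each vertex's parent; an edge to a visited non-parent vertex closes a cycle.
Start from CS310:
visit CS310 (parent –)
  visit CS450 (parent CS310)
    visit CS420 (parent CS450)
      CS420–CS450: parent, skip
    CS450–CS310: parent, skip
    visit CS201 (parent CS450)
      visit CS340 (parent CS201)
        visit CS470 (parent CS340)
          CS470–CS450: CS450 visited and ≠ parent → cycle
Cycle: CS450 – CS201 – CS340 – CS470 – CS450.

Yes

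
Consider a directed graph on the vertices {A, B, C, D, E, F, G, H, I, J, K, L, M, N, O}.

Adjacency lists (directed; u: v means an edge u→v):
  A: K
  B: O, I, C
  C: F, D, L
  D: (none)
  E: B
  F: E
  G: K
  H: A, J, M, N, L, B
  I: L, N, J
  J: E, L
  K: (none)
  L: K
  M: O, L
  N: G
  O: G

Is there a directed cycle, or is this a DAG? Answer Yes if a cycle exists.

DFS with white/gray/black marking, starting from M:
M gray
  O gray
    G gray
      K gray
      K black
    G black
  O black
  L gray
    L→K: K black — skip
  L black
M black
A gray
  A→K: K black — skip
A black
B gray
  B→O: O black — skip
  I gray
    I→L: L black — skip
    N gray
      N→G: G black — skip
    N black
    J gray
      E gray
        E→B: B is gray → back edge
Back edge found, so a cycle exists: B → I → J → E → B.

Yes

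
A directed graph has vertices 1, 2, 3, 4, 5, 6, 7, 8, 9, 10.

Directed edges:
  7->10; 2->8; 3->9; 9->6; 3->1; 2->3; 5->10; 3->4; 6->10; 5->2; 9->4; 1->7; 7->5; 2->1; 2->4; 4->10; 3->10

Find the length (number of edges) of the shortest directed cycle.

For each vertex v, BFS finds the shortest path from v back to v.
The shortest such closed walk is 2 → 1 → 7 → 5 → 2, length 4.

4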